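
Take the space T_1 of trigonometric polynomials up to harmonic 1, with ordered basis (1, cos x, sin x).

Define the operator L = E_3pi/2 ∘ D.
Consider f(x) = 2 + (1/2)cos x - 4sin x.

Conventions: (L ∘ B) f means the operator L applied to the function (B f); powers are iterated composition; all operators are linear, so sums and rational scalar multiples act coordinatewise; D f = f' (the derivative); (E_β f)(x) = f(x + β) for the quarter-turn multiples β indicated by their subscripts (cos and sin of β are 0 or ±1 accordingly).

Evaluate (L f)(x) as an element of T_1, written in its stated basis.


D f = -4cos x - (1/2)sin x
E_3pi/2 D f = (1/2)cos x - 4sin x

g(x) = (1/2)cos x - 4sin x


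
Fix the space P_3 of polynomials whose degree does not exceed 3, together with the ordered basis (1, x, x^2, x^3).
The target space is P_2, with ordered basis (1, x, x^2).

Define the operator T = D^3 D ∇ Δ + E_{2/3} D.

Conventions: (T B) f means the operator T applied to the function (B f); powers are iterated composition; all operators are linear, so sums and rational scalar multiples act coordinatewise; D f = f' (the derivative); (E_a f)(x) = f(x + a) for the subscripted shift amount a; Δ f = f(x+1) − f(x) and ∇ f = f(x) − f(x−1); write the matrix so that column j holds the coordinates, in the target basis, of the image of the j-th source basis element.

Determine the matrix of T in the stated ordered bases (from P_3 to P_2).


image of 1: 0
image of x: 1
image of x^2: 2x + 4/3
image of x^3: 3x^2 + 4x + 4/3
each image's coordinates form column j of the matrix

the matrix is [[0, 1, 4/3, 4/3]; [0, 0, 2, 4]; [0, 0, 0, 3]] (rows listed top to bottom)


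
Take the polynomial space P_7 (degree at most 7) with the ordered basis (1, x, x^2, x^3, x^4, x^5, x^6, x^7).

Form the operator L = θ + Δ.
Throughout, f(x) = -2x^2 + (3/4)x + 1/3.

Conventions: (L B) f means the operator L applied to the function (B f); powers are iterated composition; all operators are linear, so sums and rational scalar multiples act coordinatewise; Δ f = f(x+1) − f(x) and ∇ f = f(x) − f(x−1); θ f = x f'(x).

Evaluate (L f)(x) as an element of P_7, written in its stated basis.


θ f = -4x^2 + (3/4)x
Δ f = -4x - 5/4
(θ + Δ) f = -4x^2 - (13/4)x - 5/4

g(x) = -4x^2 - (13/4)x - 5/4


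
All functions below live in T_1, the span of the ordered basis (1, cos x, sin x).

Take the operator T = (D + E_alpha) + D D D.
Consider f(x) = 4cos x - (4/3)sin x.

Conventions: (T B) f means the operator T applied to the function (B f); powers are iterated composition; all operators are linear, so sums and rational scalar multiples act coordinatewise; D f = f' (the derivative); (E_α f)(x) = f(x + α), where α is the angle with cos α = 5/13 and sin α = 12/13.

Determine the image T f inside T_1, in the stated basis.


the image equals g(x) = (4/13)cos x - (164/39)sin x

D f = -(4/3)cos x - 4sin x
E_alpha f = (4/13)cos x - (164/39)sin x
(D + E_alpha) f = -(40/39)cos x - (320/39)sin x
D f = -(4/3)cos x - 4sin x
D D f = -4cos x + (4/3)sin x
D D D f = (4/3)cos x + 4sin x
((D + E_alpha) + D D D) f = (4/13)cos x - (164/39)sin x


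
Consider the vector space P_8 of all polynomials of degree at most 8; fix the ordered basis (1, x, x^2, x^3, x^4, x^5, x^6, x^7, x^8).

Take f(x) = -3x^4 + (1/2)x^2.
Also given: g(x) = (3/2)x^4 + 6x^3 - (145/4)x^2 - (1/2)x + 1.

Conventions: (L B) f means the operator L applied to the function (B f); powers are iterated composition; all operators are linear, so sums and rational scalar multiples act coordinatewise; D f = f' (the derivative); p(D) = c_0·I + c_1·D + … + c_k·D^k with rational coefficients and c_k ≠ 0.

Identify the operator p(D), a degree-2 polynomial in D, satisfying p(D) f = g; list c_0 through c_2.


D^0 f = -3x^4 + (1/2)x^2
D^1 f = -12x^3 + x
D^2 f = -36x^2 + 1
matching coefficients of g against c_0 f + c_1 Df + … from the top degree down determines the c_i
solution: c_0 = -1/2, c_1 = -1/2, c_2 = 1

p(D) = -(1/2)·I − (1/2)·D + D^2, i.e. c_0 = -1/2, c_1 = -1/2, c_2 = 1


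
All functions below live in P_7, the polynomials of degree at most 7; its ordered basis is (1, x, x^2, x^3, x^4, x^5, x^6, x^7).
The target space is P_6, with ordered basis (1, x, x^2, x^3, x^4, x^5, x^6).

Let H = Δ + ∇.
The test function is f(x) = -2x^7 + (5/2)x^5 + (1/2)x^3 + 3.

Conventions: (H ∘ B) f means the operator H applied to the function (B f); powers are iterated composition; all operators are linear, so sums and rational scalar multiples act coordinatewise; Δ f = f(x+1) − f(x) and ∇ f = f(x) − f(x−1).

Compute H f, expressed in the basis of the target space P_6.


the image equals g(x) = -28x^6 - 115x^4 - 31x^2 + 2

Δ f = -14x^6 - 42x^5 - (115/2)x^4 - 45x^3 - (31/2)x^2 + 1
∇ f = -14x^6 + 42x^5 - (115/2)x^4 + 45x^3 - (31/2)x^2 + 1
(Δ + ∇) f = -28x^6 - 115x^4 - 31x^2 + 2


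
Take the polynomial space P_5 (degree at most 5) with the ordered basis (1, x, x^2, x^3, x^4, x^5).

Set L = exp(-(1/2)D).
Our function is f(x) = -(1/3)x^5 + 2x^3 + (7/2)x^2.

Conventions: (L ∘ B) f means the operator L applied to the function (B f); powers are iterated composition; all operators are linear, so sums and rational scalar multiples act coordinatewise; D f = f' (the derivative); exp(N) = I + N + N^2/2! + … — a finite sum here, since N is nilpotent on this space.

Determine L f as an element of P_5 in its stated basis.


the result is g(x) = -(1/3)x^5 + (5/6)x^4 + (7/6)x^3 + (11/12)x^2 - (101/48)x + 61/96

order-1 term: (5/6)x^4 - 3x^2 - (7/2)x
order-2 term: -(5/6)x^3 + (3/2)x + 7/8
order-3 term: (5/12)x^2 - 1/4
order-4 term: -(5/48)x
order-5 term: 1/96
the series for exp(-(1/2)D) f terminates at order 5
exp(-(1/2)D) f = -(1/3)x^5 + (5/6)x^4 + (7/6)x^3 + (11/12)x^2 - (101/48)x + 61/96


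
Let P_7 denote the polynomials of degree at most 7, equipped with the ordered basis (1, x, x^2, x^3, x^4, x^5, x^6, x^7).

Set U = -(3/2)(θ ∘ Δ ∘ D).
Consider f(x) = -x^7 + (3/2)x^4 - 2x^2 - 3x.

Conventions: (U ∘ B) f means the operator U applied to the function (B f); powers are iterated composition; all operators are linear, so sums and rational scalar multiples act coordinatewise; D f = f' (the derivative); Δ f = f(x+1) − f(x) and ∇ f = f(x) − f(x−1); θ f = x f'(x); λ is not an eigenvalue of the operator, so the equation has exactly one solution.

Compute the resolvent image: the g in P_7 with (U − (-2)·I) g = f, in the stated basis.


write g with unknown coordinates in the stated basis and equate coefficients in (U − (-2)·I) g = f
solving from the highest basis element down gives g = -(1/2)x^7 - (315/4)x^5 - (627/4)x^4 - (14805/4)x^3 - 6445x^2 - (154119/8)x
check: U g = (315/2)x^5 + 315x^4 + (14805/2)x^3 + 12888x^2 + (154107/4)x
so U g − (-2)·g = -x^7 + (3/2)x^4 - 2x^2 - 3x = f ✓

g(x) = -(1/2)x^7 - (315/4)x^5 - (627/4)x^4 - (14805/4)x^3 - 6445x^2 - (154119/8)x


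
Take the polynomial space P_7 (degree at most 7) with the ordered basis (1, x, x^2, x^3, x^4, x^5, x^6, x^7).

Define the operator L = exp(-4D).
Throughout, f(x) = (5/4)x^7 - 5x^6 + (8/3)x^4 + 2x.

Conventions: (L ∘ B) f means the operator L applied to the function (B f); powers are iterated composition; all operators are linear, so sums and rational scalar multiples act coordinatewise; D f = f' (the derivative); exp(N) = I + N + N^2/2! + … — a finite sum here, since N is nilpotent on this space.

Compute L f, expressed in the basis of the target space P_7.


order-1 term: -35x^6 + 120x^5 - (128/3)x^3 - 8
order-2 term: 420x^5 - 1200x^4 + 256x^2
order-3 term: -2800x^4 + 6400x^3 - (2048/3)x
order-4 term: 11200x^3 - 19200x^2 + 2048/3
order-5 term: -26880x^2 + 30720x
order-6 term: 35840x - 20480
order-7 term: -20480
the series for exp(-4D) f terminates at order 7
exp(-4D) f = (5/4)x^7 - 40x^6 + 540x^5 - (11992/3)x^4 + (52672/3)x^3 - 45824x^2 + (197638/3)x - 120856/3

the image equals g(x) = (5/4)x^7 - 40x^6 + 540x^5 - (11992/3)x^4 + (52672/3)x^3 - 45824x^2 + (197638/3)x - 120856/3


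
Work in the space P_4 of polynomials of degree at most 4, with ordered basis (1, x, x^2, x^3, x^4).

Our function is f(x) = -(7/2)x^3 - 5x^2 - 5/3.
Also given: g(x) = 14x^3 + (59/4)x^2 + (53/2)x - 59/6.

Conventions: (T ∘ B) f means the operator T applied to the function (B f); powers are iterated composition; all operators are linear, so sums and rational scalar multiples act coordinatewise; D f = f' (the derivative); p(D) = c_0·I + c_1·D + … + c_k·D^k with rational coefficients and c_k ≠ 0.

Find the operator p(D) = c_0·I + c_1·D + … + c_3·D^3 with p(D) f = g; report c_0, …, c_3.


p(D) = -4·I + (1/2)·D − (3/2)·D^2 + (3/2)·D^3, i.e. c_0 = -4, c_1 = 1/2, c_2 = -3/2, c_3 = 3/2

D^0 f = -(7/2)x^3 - 5x^2 - 5/3
D^1 f = -(21/2)x^2 - 10x
D^2 f = -21x - 10
D^3 f = -21
matching coefficients of g against c_0 f + c_1 Df + … from the top degree down determines the c_i
solution: c_0 = -4, c_1 = 1/2, c_2 = -3/2, c_3 = 3/2


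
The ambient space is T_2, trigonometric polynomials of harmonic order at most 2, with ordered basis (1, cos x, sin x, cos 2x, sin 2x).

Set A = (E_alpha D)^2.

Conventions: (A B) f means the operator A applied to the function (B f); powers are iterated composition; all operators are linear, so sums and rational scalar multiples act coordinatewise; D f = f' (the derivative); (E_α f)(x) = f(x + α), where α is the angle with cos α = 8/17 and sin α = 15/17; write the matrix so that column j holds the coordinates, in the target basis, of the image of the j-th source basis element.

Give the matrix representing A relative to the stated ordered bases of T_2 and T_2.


the matrix is [[0, 0, 0, 0, 0]; [0, 161/289, -240/289, 0, 0]; [0, 240/289, 161/289, 0, 0]; [0, 0, 0, 126716/83521, 309120/83521]; [0, 0, 0, -309120/83521, 126716/83521]] (rows listed top to bottom)

image of 1: 0
image of cos x: (161/289)cos x + (240/289)sin x
image of sin x: -(240/289)cos x + (161/289)sin x
image of cos 2x: (126716/83521)cos 2x - (309120/83521)sin 2x
image of sin 2x: (309120/83521)cos 2x + (126716/83521)sin 2x
each image's coordinates form column j of the matrix


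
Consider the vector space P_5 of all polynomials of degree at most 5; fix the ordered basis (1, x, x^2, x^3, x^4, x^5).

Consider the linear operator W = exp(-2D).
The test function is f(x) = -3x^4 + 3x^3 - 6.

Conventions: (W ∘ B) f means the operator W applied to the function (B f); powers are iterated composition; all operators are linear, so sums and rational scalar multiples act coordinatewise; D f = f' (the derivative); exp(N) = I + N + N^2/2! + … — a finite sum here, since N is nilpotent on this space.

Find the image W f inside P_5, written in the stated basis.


the image equals g(x) = -3x^4 + 27x^3 - 90x^2 + 132x - 78

order-1 term: 24x^3 - 18x^2
order-2 term: -72x^2 + 36x
order-3 term: 96x - 24
order-4 term: -48
the series for exp(-2D) f terminates at order 4
exp(-2D) f = -3x^4 + 27x^3 - 90x^2 + 132x - 78


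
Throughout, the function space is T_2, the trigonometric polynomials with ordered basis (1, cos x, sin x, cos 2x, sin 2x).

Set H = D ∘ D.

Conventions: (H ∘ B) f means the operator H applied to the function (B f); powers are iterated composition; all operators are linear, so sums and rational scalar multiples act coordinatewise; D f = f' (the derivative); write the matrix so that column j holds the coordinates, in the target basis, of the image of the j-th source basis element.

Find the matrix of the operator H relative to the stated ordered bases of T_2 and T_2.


image of 1: 0
image of cos x: -cos x
image of sin x: -sin x
image of cos 2x: -4cos 2x
image of sin 2x: -4sin 2x
each image's coordinates form column j of the matrix

the matrix is [[0, 0, 0, 0, 0]; [0, -1, 0, 0, 0]; [0, 0, -1, 0, 0]; [0, 0, 0, -4, 0]; [0, 0, 0, 0, -4]] (rows listed top to bottom)


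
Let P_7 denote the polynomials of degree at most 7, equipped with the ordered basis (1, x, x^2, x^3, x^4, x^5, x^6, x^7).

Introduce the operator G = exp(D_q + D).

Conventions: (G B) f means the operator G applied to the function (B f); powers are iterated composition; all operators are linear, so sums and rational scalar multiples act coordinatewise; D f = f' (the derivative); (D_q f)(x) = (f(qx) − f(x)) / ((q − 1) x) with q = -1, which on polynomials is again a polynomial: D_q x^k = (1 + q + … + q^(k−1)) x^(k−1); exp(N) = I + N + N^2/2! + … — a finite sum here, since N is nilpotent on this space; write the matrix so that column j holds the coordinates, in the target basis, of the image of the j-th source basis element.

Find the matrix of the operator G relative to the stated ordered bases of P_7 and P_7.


image of 1: 1
image of x: x + 2
image of x^2: x^2 + 2x + 2
image of x^3: x^3 + 4x^2 + 4x + 8/3
image of x^4: x^4 + 4x^3 + 8x^2 + (16/3)x + 8/3
image of x^5: x^5 + 6x^4 + 12x^3 + 16x^2 + 8x + 16/5
image of x^6: x^6 + 6x^5 + 18x^4 + 24x^3 + 24x^2 + (48/5)x + 16/5
image of x^7: x^7 + 8x^6 + 24x^5 + 48x^4 + 48x^3 + (192/5)x^2 + (64/5)x + 128/35
each image's coordinates form column j of the matrix

the matrix is [[1, 2, 2, 8/3, 8/3, 16/5, 16/5, 128/35]; [0, 1, 2, 4, 16/3, 8, 48/5, 64/5]; [0, 0, 1, 4, 8, 16, 24, 192/5]; [0, 0, 0, 1, 4, 12, 24, 48]; [0, 0, 0, 0, 1, 6, 18, 48]; [0, 0, 0, 0, 0, 1, 6, 24]; [0, 0, 0, 0, 0, 0, 1, 8]; [0, 0, 0, 0, 0, 0, 0, 1]] (rows listed top to bottom)


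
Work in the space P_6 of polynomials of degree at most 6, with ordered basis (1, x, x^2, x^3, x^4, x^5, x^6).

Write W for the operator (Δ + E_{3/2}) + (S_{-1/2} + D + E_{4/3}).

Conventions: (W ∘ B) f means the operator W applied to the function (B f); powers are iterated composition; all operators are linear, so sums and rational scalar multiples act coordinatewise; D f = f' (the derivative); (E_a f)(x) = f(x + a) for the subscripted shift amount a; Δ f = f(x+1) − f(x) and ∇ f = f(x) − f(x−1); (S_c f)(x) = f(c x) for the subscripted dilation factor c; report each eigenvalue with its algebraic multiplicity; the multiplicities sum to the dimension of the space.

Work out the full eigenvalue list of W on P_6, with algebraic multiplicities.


λ = 3/2 (multiplicity 1), λ = 15/8 (multiplicity 1), λ = 63/32 (multiplicity 1), λ = 129/64 (multiplicity 1), λ = 33/16 (multiplicity 1), λ = 9/4 (multiplicity 1), λ = 3 (multiplicity 1)

image of 1: 3
image of x: (3/2)x + 29/6
image of x^2: (9/4)x^2 + (29/3)x + 181/36
image of x^3: (15/8)x^3 + (29/2)x^2 + (181/12)x + 1457/216
image of x^4: (33/16)x^4 + (58/3)x^3 + (181/6)x^2 + (1457/54)x + 11953/1296
image of x^5: (63/32)x^5 + (145/6)x^4 + (905/18)x^3 + (7285/108)x^2 + (59765/1296)x + 99593/7776
image of x^6: (129/64)x^6 + 29x^5 + (905/12)x^4 + (7285/54)x^3 + (59765/432)x^2 + (99593/1296)x + 840241/46656
the matrix is upper triangular; its diagonal is (3, 3/2, 9/4, 15/8, 33/16, 63/32, 129/64)
for a triangular matrix the eigenvalues are the diagonal entries, with algebraic multiplicity their repetition count


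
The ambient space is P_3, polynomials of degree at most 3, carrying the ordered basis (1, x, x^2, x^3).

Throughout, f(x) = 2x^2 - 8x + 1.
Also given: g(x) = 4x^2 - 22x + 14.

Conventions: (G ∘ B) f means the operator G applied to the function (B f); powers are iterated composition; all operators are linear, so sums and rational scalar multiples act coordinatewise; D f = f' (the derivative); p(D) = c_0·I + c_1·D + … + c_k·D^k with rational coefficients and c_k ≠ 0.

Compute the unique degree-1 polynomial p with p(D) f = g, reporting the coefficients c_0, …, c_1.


p(D) = 2·I − (3/2)·D, i.e. c_0 = 2, c_1 = -3/2

D^0 f = 2x^2 - 8x + 1
D^1 f = 4x - 8
matching coefficients of g against c_0 f + c_1 Df + … from the top degree down determines the c_i
solution: c_0 = 2, c_1 = -3/2


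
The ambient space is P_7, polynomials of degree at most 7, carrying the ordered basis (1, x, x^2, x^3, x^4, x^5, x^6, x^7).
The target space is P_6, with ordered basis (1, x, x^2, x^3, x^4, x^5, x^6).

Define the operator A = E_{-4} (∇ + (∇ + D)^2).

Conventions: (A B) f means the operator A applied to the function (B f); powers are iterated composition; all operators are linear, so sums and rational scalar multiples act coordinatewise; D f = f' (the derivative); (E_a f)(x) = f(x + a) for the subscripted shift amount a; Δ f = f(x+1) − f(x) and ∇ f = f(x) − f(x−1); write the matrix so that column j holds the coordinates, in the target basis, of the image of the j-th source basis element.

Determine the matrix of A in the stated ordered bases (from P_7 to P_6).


the matrix is [[0, 1, -1, -47, 613, -5419, 40865, -282743]; [0, 0, 2, -3, -188, 3065, -32514, 286055]; [0, 0, 0, 3, -6, -470, 9195, -113799]; [0, 0, 0, 0, 4, -10, -940, 21455]; [0, 0, 0, 0, 0, 5, -15, -1645]; [0, 0, 0, 0, 0, 0, 6, -21]; [0, 0, 0, 0, 0, 0, 0, 7]] (rows listed top to bottom)

image of 1: 0
image of x: 1
image of x^2: 2x - 1
image of x^3: 3x^2 - 3x - 47
image of x^4: 4x^3 - 6x^2 - 188x + 613
image of x^5: 5x^4 - 10x^3 - 470x^2 + 3065x - 5419
image of x^6: 6x^5 - 15x^4 - 940x^3 + 9195x^2 - 32514x + 40865
image of x^7: 7x^6 - 21x^5 - 1645x^4 + 21455x^3 - 113799x^2 + 286055x - 282743
each image's coordinates form column j of the matrix


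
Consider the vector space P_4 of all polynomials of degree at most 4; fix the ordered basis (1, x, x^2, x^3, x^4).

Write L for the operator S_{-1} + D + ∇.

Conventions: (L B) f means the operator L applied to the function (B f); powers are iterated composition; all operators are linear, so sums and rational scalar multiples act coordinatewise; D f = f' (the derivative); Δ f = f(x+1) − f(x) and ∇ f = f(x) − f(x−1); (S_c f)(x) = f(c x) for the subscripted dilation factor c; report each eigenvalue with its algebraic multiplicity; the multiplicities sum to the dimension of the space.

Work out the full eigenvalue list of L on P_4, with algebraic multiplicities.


image of 1: 1
image of x: -x + 2
image of x^2: x^2 + 4x - 1
image of x^3: -x^3 + 6x^2 - 3x + 1
image of x^4: x^4 + 8x^3 - 6x^2 + 4x - 1
the matrix is upper triangular; its diagonal is (1, -1, 1, -1, 1)
for a triangular matrix the eigenvalues are the diagonal entries, with algebraic multiplicity their repetition count

λ = -1 (multiplicity 2), λ = 1 (multiplicity 3)


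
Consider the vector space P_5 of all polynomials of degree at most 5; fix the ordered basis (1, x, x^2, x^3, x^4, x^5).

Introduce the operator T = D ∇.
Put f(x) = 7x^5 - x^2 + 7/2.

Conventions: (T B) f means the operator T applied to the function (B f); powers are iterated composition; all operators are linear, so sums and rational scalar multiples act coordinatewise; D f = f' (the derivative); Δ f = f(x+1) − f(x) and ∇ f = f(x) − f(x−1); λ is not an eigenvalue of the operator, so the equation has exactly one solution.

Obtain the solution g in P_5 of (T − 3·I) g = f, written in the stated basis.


write g with unknown coordinates in the stated basis and equate coefficients in (T − 3·I) g = f
solving from the highest basis element down gives g = -(7/3)x^5 - (140/9)x^3 + (71/3)x^2 - (140/3)x + 613/18
check: T g = -(140/3)x^3 + 70x^2 - 140x + 317/3
so T g − 3·g = 7x^5 - x^2 + 7/2 = f ✓

g(x) = -(7/3)x^5 - (140/9)x^3 + (71/3)x^2 - (140/3)x + 613/18


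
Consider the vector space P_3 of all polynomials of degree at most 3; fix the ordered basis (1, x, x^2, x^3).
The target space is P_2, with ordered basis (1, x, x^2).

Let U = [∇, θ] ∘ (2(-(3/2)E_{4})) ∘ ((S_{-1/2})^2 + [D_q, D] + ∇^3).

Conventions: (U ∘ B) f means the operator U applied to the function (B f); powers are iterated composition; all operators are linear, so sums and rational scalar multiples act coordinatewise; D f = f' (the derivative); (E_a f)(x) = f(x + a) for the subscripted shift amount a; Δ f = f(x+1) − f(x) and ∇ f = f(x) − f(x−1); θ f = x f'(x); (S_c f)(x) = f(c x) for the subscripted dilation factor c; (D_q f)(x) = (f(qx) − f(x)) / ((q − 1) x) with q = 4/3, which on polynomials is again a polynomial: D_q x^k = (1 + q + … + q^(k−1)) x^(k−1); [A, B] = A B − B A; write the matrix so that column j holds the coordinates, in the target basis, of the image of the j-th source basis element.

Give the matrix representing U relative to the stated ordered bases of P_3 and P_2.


the matrix is [[0, -3/4, -9/8, 461/192]; [0, 0, -3/8, -27/32]; [0, 0, 0, -9/64]] (rows listed top to bottom)

image of 1: 0
image of x: -3/4
image of x^2: -(3/8)x - 9/8
image of x^3: -(9/64)x^2 - (27/32)x + 461/192
each image's coordinates form column j of the matrix


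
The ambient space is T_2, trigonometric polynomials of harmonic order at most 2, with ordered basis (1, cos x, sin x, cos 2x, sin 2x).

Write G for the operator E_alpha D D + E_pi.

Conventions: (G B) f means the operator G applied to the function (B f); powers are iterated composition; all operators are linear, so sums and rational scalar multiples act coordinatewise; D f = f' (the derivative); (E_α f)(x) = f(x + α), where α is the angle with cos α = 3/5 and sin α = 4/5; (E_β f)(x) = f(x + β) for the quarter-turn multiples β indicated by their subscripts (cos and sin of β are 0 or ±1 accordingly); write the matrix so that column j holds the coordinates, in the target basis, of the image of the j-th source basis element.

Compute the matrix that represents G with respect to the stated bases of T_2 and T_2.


the matrix is [[1, 0, 0, 0, 0]; [0, -8/5, -4/5, 0, 0]; [0, 4/5, -8/5, 0, 0]; [0, 0, 0, 53/25, -96/25]; [0, 0, 0, 96/25, 53/25]] (rows listed top to bottom)

image of 1: 1
image of cos x: -(8/5)cos x + (4/5)sin x
image of sin x: -(4/5)cos x - (8/5)sin x
image of cos 2x: (53/25)cos 2x + (96/25)sin 2x
image of sin 2x: -(96/25)cos 2x + (53/25)sin 2x
each image's coordinates form column j of the matrix


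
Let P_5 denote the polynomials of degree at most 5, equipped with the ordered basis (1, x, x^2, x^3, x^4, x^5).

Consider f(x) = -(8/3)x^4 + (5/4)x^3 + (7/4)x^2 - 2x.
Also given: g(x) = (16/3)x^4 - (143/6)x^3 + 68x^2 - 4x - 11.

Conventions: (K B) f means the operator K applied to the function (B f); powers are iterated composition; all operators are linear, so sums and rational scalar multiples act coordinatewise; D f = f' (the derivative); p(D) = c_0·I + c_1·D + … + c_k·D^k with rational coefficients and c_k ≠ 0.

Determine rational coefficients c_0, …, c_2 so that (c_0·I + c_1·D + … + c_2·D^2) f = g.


p(D) = -2·I + 2·D − 2·D^2, i.e. c_0 = -2, c_1 = 2, c_2 = -2

D^0 f = -(8/3)x^4 + (5/4)x^3 + (7/4)x^2 - 2x
D^1 f = -(32/3)x^3 + (15/4)x^2 + (7/2)x - 2
D^2 f = -32x^2 + (15/2)x + 7/2
matching coefficients of g against c_0 f + c_1 Df + … from the top degree down determines the c_i
solution: c_0 = -2, c_1 = 2, c_2 = -2


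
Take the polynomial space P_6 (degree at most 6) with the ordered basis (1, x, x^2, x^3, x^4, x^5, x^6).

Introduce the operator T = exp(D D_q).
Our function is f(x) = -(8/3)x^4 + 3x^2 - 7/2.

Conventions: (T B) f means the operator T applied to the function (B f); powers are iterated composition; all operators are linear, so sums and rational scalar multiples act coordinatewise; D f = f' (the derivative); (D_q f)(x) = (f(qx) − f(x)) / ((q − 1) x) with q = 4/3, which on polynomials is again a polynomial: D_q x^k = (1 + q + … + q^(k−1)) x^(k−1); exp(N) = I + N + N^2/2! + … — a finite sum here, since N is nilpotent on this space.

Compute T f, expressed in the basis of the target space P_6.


the result is g(x) = -(8/3)x^4 - (1319/27)x^2 - 9233/162

order-1 term: -(1400/27)x^2 + 7
order-2 term: -4900/81
the series for exp(D D_q) f terminates at order 2
exp(D D_q) f = -(8/3)x^4 - (1319/27)x^2 - 9233/162


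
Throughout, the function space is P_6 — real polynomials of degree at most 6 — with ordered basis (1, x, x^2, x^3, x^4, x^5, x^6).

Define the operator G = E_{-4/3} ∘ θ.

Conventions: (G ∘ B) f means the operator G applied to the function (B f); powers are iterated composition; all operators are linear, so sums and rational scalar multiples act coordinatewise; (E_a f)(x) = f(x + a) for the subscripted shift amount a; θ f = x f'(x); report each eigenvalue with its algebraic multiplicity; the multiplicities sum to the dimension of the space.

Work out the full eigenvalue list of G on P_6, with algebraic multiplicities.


image of 1: 0
image of x: x - 4/3
image of x^2: 2x^2 - (16/3)x + 32/9
image of x^3: 3x^3 - 12x^2 + 16x - 64/9
image of x^4: 4x^4 - (64/3)x^3 + (128/3)x^2 - (1024/27)x + 1024/81
image of x^5: 5x^5 - (100/3)x^4 + (800/9)x^3 - (3200/27)x^2 + (6400/81)x - 5120/243
image of x^6: 6x^6 - 48x^5 + 160x^4 - (2560/9)x^3 + (2560/9)x^2 - (4096/27)x + 8192/243
the matrix is upper triangular; its diagonal is (0, 1, 2, 3, 4, 5, 6)
for a triangular matrix the eigenvalues are the diagonal entries, with algebraic multiplicity their repetition count

λ = 0 (multiplicity 1), λ = 1 (multiplicity 1), λ = 2 (multiplicity 1), λ = 3 (multiplicity 1), λ = 4 (multiplicity 1), λ = 5 (multiplicity 1), λ = 6 (multiplicity 1)


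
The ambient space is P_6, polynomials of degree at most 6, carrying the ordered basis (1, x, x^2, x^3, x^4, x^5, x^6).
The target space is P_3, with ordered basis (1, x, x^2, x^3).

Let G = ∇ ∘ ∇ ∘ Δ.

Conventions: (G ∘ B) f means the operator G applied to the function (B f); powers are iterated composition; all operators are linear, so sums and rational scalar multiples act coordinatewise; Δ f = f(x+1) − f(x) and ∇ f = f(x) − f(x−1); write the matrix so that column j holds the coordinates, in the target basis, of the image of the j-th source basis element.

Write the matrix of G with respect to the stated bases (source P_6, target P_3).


image of 1: 0
image of x: 0
image of x^2: 0
image of x^3: 6
image of x^4: 24x - 12
image of x^5: 60x^2 - 60x + 30
image of x^6: 120x^3 - 180x^2 + 180x - 60
each image's coordinates form column j of the matrix

the matrix is [[0, 0, 0, 6, -12, 30, -60]; [0, 0, 0, 0, 24, -60, 180]; [0, 0, 0, 0, 0, 60, -180]; [0, 0, 0, 0, 0, 0, 120]] (rows listed top to bottom)


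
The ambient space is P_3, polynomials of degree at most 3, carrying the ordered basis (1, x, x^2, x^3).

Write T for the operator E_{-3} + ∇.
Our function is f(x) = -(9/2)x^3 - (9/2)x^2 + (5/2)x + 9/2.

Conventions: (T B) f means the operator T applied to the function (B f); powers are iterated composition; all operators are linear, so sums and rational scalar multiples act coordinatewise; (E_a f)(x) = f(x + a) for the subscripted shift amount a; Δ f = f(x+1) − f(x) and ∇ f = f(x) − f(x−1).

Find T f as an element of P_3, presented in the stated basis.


E_{-3} f = -(9/2)x^3 + 36x^2 - 92x + 78
∇ f = -(27/2)x^2 + (9/2)x + 5/2
(E_{-3} + ∇) f = -(9/2)x^3 + (45/2)x^2 - (175/2)x + 161/2

g(x) = -(9/2)x^3 + (45/2)x^2 - (175/2)x + 161/2


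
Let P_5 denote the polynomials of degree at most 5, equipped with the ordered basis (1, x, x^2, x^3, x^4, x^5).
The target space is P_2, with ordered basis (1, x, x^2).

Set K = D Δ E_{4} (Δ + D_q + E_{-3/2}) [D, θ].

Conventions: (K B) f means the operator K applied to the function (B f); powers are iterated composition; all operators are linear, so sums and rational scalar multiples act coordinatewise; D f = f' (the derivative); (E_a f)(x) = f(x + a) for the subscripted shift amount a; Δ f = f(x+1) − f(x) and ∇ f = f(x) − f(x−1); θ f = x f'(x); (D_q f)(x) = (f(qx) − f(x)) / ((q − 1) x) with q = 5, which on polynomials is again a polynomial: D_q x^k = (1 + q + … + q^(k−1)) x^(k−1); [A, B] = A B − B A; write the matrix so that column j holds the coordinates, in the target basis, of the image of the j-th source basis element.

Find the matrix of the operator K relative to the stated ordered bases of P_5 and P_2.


image of 1: 0
image of x: 0
image of x^2: 0
image of x^3: 6
image of x^4: 24x + 344
image of x^5: 60x^2 + 5160x + 22205
each image's coordinates form column j of the matrix

the matrix is [[0, 0, 0, 6, 344, 22205]; [0, 0, 0, 0, 24, 5160]; [0, 0, 0, 0, 0, 60]] (rows listed top to bottom)


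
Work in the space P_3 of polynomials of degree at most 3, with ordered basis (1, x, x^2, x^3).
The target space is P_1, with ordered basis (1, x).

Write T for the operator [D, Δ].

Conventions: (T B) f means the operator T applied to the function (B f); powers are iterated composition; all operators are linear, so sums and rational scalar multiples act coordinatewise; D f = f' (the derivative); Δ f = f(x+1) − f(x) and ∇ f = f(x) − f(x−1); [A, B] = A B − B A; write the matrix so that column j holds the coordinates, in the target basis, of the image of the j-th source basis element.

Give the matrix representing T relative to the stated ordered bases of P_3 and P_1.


image of 1: 0
image of x: 0
image of x^2: 0
image of x^3: 0
each image's coordinates form column j of the matrix

the matrix is [[0, 0, 0, 0]; [0, 0, 0, 0]] (rows listed top to bottom)


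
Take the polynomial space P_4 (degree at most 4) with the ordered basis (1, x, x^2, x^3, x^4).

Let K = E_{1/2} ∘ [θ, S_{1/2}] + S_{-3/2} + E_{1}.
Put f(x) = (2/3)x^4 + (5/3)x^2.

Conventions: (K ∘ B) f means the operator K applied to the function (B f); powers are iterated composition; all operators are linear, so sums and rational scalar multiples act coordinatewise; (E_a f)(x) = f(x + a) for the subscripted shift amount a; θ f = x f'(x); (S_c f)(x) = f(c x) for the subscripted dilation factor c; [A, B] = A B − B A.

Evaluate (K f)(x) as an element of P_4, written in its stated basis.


S_{1/2} f = (1/24)x^4 + (5/12)x^2
θ S_{1/2} f = (1/6)x^4 + (5/6)x^2
θ f = (8/3)x^4 + (10/3)x^2
S_{1/2} θ f = (1/6)x^4 + (5/6)x^2
[θ, S_{1/2}] f = 0
E_{1/2} [θ, S_{1/2}] f = 0
S_{-3/2} f = (27/8)x^4 + (15/4)x^2
E_{1} f = (2/3)x^4 + (8/3)x^3 + (17/3)x^2 + 6x + 7/3
(E_{1/2} ∘ [θ, S_{1/2}] + S_{-3/2} + E_{1}) f = (97/24)x^4 + (8/3)x^3 + (113/12)x^2 + 6x + 7/3

the image equals g(x) = (97/24)x^4 + (8/3)x^3 + (113/12)x^2 + 6x + 7/3


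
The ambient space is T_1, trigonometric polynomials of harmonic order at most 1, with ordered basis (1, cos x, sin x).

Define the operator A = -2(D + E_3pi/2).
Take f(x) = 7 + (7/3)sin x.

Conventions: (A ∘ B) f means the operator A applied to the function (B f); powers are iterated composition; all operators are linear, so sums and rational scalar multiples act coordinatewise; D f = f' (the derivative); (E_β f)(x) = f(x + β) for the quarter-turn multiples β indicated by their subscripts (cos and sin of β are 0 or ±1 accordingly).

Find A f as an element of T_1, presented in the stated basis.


D f = (7/3)cos x
E_3pi/2 f = 7 - (7/3)cos x
(D + E_3pi/2) f = 7
(-2(D + E_3pi/2)) f = -14

g(x) = -14


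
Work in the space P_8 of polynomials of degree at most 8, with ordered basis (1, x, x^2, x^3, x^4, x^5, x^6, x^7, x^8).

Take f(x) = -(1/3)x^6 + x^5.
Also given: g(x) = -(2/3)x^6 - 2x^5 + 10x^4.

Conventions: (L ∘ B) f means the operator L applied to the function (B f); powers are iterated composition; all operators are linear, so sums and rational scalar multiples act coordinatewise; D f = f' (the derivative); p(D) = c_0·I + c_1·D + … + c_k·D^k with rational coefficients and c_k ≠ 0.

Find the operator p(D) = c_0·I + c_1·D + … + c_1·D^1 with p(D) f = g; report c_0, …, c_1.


D^0 f = -(1/3)x^6 + x^5
D^1 f = -2x^5 + 5x^4
matching coefficients of g against c_0 f + c_1 Df + … from the top degree down determines the c_i
solution: c_0 = 2, c_1 = 2

p(D) = 2·I + 2·D, i.e. c_0 = 2, c_1 = 2


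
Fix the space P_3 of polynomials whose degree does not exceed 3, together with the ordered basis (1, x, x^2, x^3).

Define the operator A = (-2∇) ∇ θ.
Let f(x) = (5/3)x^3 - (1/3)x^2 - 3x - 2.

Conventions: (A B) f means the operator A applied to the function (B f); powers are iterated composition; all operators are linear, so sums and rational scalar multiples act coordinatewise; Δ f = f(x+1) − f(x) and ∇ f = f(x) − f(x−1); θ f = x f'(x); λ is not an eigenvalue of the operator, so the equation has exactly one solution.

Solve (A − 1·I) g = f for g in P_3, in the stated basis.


the image equals g(x) = -(5/3)x^3 + (1/3)x^2 + 63x - 182/3

write g with unknown coordinates in the stated basis and equate coefficients in (A − 1·I) g = f
solving from the highest basis element down gives g = -(5/3)x^3 + (1/3)x^2 + 63x - 182/3
check: A g = 60x - 188/3
so A g − 1·g = (5/3)x^3 - (1/3)x^2 - 3x - 2 = f ✓


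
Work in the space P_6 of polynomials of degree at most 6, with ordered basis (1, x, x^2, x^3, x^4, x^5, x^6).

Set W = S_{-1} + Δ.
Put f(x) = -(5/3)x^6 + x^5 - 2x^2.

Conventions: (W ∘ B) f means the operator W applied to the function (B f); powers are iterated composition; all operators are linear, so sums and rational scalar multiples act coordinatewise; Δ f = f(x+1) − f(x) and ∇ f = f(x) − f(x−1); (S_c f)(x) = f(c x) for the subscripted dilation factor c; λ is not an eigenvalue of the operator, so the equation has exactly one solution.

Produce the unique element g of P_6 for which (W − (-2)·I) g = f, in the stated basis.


write g with unknown coordinates in the stated basis and equate coefficients in (W − (-2)·I) g = f
solving from the highest basis element down gives g = -(5/9)x^6 + (13/3)x^5 - (40/9)x^4 - (130/9)x^3 + 11x^2 + (187/9)x - 50/9
check: W g = -(5/9)x^6 - (23/3)x^5 + (80/9)x^4 + (260/9)x^3 - 24x^2 - (374/9)x + 100/9
so W g − (-2)·g = -(5/3)x^6 + x^5 - 2x^2 = f ✓

the result is g(x) = -(5/9)x^6 + (13/3)x^5 - (40/9)x^4 - (130/9)x^3 + 11x^2 + (187/9)x - 50/9


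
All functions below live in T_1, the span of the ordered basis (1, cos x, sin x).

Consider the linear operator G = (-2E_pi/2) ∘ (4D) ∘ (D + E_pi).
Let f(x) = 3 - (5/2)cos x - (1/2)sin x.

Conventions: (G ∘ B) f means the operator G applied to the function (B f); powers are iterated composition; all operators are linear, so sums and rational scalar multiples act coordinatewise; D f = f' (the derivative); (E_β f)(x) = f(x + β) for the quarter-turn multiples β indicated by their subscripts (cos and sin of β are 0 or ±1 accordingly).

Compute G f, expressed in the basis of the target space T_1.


D f = -(1/2)cos x + (5/2)sin x
E_pi f = 3 + (5/2)cos x + (1/2)sin x
(D + E_pi) f = 3 + 2cos x + 3sin x
D (D + E_pi) f = 3cos x - 2sin x
(4D) (D + E_pi) f = 12cos x - 8sin x
E_pi/2 (4D) (D + E_pi) f = -8cos x - 12sin x
(-2E_pi/2) (4D) (D + E_pi) f = 16cos x + 24sin x

the result is g(x) = 16cos x + 24sin x


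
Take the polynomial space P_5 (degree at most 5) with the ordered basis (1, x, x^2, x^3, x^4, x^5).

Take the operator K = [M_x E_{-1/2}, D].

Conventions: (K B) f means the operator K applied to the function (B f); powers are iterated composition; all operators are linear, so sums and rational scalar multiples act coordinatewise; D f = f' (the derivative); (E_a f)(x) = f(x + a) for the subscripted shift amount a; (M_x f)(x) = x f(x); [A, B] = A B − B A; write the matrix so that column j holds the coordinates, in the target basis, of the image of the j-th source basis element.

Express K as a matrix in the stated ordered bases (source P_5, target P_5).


the matrix is [[-1, 1/2, -1/4, 1/8, -1/16, 1/32]; [0, -1, 1, -3/4, 1/2, -5/16]; [0, 0, -1, 3/2, -3/2, 5/4]; [0, 0, 0, -1, 2, -5/2]; [0, 0, 0, 0, -1, 5/2]; [0, 0, 0, 0, 0, -1]] (rows listed top to bottom)

image of 1: -1
image of x: -x + 1/2
image of x^2: -x^2 + x - 1/4
image of x^3: -x^3 + (3/2)x^2 - (3/4)x + 1/8
image of x^4: -x^4 + 2x^3 - (3/2)x^2 + (1/2)x - 1/16
image of x^5: -x^5 + (5/2)x^4 - (5/2)x^3 + (5/4)x^2 - (5/16)x + 1/32
each image's coordinates form column j of the matrix


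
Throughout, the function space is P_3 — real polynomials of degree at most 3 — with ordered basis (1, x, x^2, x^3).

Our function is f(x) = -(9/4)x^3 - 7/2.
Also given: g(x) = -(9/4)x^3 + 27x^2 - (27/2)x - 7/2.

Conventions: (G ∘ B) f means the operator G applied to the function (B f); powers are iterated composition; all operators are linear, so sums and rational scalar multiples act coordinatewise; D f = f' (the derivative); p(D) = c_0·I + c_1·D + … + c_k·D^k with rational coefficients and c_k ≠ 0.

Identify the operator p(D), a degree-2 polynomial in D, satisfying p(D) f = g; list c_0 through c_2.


c_0 = 1, c_1 = -4, c_2 = 1

D^0 f = -(9/4)x^3 - 7/2
D^1 f = -(27/4)x^2
D^2 f = -(27/2)x
matching coefficients of g against c_0 f + c_1 Df + … from the top degree down determines the c_i
solution: c_0 = 1, c_1 = -4, c_2 = 1


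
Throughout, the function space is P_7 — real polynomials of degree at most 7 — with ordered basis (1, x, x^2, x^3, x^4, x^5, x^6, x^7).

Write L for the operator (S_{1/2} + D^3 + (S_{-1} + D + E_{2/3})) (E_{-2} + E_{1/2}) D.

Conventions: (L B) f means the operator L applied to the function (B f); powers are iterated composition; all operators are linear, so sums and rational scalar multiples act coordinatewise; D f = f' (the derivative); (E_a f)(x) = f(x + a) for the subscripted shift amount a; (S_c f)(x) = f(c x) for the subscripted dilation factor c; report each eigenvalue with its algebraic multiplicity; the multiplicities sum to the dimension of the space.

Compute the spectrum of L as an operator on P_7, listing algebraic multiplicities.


image of 1: 0
image of x: 6
image of x^2: 2x - 7/3
image of x^3: (27/2)x^2 + (31/2)x + 311/12
image of x^4: x^3 - (1/2)x^2 - (143/6)x + 1775/54
image of x^5: (165/8)x^4 + (755/12)x^3 + (3925/24)x^2 + (60275/108)x - 196745/1296
image of x^6: (3/8)x^5 + (115/16)x^4 - (5155/24)x^3 + (61015/72)x^2 - (913915/432)x + 2094251/1296
image of x^7: (903/32)x^6 + (4417/32)x^5 + (93835/192)x^4 + (1866305/432)x^3 - (7694645/1728)x^2 + (38020129/2592)x - 326801335/46656
the matrix is upper triangular; its diagonal is (0, 0, 0, 0, 0, 0, 0, 0)
for a triangular matrix the eigenvalues are the diagonal entries, with algebraic multiplicity their repetition count

λ = 0 (multiplicity 8)


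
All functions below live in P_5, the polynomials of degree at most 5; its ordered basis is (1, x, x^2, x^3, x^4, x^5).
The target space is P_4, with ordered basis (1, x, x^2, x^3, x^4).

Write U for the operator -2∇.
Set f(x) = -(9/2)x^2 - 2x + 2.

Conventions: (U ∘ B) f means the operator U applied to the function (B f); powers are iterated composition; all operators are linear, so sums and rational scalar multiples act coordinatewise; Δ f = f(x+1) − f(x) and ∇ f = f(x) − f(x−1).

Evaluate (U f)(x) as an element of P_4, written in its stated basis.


∇ f = -9x + 5/2
(-2∇) f = 18x - 5

the result is g(x) = 18x - 5


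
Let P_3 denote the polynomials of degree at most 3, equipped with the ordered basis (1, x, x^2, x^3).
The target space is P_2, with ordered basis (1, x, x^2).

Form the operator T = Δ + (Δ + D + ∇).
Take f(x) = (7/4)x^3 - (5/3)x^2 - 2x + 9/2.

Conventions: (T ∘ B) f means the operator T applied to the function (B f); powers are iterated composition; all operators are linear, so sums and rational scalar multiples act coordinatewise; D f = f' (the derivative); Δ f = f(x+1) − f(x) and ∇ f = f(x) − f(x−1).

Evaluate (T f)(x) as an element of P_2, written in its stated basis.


Δ f = (21/4)x^2 + (23/12)x - 23/12
Δ f = (21/4)x^2 + (23/12)x - 23/12
D f = (21/4)x^2 - (10/3)x - 2
∇ f = (21/4)x^2 - (103/12)x + 17/12
(Δ + D + ∇) f = (63/4)x^2 - 10x - 5/2
(Δ + (Δ + D + ∇)) f = 21x^2 - (97/12)x - 53/12

g(x) = 21x^2 - (97/12)x - 53/12


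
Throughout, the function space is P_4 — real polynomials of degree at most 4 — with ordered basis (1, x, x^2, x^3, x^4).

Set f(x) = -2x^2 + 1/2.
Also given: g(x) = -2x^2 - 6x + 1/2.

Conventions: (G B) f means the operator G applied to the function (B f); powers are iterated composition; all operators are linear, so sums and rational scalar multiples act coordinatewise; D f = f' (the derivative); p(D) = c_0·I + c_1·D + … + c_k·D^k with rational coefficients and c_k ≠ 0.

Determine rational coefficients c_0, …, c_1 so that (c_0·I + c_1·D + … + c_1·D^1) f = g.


D^0 f = -2x^2 + 1/2
D^1 f = -4x
matching coefficients of g against c_0 f + c_1 Df + … from the top degree down determines the c_i
solution: c_0 = 1, c_1 = 3/2

c_0 = 1, c_1 = 3/2


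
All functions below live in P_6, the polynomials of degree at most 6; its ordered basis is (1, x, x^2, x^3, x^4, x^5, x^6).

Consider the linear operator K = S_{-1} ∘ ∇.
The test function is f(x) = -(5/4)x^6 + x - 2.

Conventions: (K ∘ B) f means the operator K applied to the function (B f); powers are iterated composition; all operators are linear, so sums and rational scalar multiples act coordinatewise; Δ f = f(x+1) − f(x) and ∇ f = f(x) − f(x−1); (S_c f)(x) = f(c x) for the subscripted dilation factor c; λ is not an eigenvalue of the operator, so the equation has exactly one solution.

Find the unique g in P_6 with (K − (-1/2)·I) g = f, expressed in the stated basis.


write g with unknown coordinates in the stated basis and equate coefficients in (K − (-1/2)·I) g = f
solving from the highest basis element down gives g = -(5/2)x^6 - 30x^5 + 225x^4 + 2300x^3 - 10575x^2 - 54028x + 82807
check: K g = 15x^5 - (225/2)x^4 - 1150x^3 + (10575/2)x^2 + 27015x - 82811/2
so K g − (-1/2)·g = -(5/4)x^6 + x - 2 = f ✓

g(x) = -(5/2)x^6 - 30x^5 + 225x^4 + 2300x^3 - 10575x^2 - 54028x + 82807
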